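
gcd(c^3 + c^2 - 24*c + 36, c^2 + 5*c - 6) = c + 6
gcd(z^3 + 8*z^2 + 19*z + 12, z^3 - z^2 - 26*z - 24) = z^2 + 5*z + 4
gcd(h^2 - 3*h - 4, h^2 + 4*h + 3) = h + 1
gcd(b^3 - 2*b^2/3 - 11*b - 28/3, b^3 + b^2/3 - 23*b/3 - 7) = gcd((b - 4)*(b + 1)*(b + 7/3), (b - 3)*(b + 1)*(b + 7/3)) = b^2 + 10*b/3 + 7/3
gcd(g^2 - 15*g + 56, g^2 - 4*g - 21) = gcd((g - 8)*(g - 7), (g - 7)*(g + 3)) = g - 7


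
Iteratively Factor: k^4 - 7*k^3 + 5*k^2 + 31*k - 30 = (k - 3)*(k^3 - 4*k^2 - 7*k + 10) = (k - 3)*(k - 1)*(k^2 - 3*k - 10) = (k - 5)*(k - 3)*(k - 1)*(k + 2)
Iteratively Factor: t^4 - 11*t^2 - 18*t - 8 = (t + 1)*(t^3 - t^2 - 10*t - 8) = (t - 4)*(t + 1)*(t^2 + 3*t + 2) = (t - 4)*(t + 1)^2*(t + 2)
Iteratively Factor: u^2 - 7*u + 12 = (u - 4)*(u - 3)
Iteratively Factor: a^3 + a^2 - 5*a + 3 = (a - 1)*(a^2 + 2*a - 3) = (a - 1)^2*(a + 3)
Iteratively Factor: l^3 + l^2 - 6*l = (l - 2)*(l^2 + 3*l) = (l - 2)*(l + 3)*(l)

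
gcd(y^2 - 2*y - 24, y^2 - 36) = y - 6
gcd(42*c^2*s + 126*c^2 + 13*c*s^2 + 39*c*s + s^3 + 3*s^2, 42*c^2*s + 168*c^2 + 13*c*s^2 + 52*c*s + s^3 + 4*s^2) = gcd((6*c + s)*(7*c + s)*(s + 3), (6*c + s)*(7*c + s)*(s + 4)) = 42*c^2 + 13*c*s + s^2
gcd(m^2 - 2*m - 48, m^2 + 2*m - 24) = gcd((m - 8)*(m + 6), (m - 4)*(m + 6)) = m + 6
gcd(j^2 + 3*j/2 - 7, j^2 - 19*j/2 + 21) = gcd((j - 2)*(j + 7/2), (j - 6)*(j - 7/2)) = 1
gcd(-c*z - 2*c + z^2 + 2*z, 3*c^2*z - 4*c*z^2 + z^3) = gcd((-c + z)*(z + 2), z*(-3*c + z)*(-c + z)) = -c + z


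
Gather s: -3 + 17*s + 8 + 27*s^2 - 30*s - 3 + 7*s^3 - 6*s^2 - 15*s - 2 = 7*s^3 + 21*s^2 - 28*s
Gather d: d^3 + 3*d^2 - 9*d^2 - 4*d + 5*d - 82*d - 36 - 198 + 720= d^3 - 6*d^2 - 81*d + 486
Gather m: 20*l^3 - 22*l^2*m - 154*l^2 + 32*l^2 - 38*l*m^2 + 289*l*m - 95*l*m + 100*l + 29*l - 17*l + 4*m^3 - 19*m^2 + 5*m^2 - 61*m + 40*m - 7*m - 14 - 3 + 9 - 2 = 20*l^3 - 122*l^2 + 112*l + 4*m^3 + m^2*(-38*l - 14) + m*(-22*l^2 + 194*l - 28) - 10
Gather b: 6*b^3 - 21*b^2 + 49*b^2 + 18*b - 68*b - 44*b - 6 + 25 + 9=6*b^3 + 28*b^2 - 94*b + 28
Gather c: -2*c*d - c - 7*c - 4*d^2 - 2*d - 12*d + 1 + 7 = c*(-2*d - 8) - 4*d^2 - 14*d + 8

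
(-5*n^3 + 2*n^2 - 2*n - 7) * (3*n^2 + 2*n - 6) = -15*n^5 - 4*n^4 + 28*n^3 - 37*n^2 - 2*n + 42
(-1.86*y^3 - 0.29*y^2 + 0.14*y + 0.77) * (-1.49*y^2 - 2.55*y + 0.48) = 2.7714*y^5 + 5.1751*y^4 - 0.3619*y^3 - 1.6435*y^2 - 1.8963*y + 0.3696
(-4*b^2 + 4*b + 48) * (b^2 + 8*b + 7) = -4*b^4 - 28*b^3 + 52*b^2 + 412*b + 336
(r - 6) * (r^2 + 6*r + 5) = r^3 - 31*r - 30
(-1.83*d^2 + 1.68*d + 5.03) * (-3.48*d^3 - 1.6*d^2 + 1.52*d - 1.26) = 6.3684*d^5 - 2.9184*d^4 - 22.974*d^3 - 3.1886*d^2 + 5.5288*d - 6.3378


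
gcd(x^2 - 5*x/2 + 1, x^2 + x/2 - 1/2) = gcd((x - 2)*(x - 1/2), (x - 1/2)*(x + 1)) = x - 1/2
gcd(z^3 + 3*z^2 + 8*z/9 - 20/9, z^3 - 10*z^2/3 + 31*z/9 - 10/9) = z - 2/3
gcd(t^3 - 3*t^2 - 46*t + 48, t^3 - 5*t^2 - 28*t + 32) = t^2 - 9*t + 8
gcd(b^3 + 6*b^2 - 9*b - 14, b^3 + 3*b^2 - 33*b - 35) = b^2 + 8*b + 7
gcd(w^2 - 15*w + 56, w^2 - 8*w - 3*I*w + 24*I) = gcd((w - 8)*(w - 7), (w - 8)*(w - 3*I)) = w - 8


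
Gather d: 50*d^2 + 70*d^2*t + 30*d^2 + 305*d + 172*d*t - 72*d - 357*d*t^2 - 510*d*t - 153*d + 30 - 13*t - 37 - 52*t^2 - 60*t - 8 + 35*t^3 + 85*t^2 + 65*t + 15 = d^2*(70*t + 80) + d*(-357*t^2 - 338*t + 80) + 35*t^3 + 33*t^2 - 8*t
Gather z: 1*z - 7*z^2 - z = -7*z^2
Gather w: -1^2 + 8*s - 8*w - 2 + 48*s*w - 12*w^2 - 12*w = 8*s - 12*w^2 + w*(48*s - 20) - 3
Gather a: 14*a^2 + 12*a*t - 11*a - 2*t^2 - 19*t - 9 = 14*a^2 + a*(12*t - 11) - 2*t^2 - 19*t - 9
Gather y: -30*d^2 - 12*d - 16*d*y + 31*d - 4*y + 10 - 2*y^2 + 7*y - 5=-30*d^2 + 19*d - 2*y^2 + y*(3 - 16*d) + 5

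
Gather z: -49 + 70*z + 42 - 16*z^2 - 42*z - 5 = -16*z^2 + 28*z - 12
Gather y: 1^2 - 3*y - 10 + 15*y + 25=12*y + 16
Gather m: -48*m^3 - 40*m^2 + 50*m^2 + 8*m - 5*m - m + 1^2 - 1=-48*m^3 + 10*m^2 + 2*m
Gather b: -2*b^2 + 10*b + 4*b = -2*b^2 + 14*b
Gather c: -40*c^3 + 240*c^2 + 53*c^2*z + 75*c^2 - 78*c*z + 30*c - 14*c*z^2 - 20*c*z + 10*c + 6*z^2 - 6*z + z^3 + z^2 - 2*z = -40*c^3 + c^2*(53*z + 315) + c*(-14*z^2 - 98*z + 40) + z^3 + 7*z^2 - 8*z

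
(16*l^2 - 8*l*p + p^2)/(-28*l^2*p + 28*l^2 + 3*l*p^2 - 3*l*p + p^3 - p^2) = (-4*l + p)/(7*l*p - 7*l + p^2 - p)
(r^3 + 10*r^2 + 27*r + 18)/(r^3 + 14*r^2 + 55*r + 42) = (r + 3)/(r + 7)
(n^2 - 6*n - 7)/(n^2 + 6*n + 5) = (n - 7)/(n + 5)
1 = 1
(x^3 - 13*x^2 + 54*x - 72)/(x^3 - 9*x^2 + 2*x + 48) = (x^2 - 10*x + 24)/(x^2 - 6*x - 16)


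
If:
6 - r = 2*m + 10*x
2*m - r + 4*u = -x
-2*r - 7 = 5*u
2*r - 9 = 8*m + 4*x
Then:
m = -713/252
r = -157/42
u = 2/21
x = 97/63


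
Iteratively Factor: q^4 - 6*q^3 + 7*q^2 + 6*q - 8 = (q + 1)*(q^3 - 7*q^2 + 14*q - 8) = (q - 2)*(q + 1)*(q^2 - 5*q + 4) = (q - 4)*(q - 2)*(q + 1)*(q - 1)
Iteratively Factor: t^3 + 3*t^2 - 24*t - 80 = (t + 4)*(t^2 - t - 20) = (t + 4)^2*(t - 5)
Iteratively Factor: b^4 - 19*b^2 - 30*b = (b + 3)*(b^3 - 3*b^2 - 10*b) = b*(b + 3)*(b^2 - 3*b - 10) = b*(b + 2)*(b + 3)*(b - 5)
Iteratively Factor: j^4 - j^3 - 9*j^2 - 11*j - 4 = (j + 1)*(j^3 - 2*j^2 - 7*j - 4) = (j + 1)^2*(j^2 - 3*j - 4) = (j - 4)*(j + 1)^2*(j + 1)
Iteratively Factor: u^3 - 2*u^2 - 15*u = (u + 3)*(u^2 - 5*u) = u*(u + 3)*(u - 5)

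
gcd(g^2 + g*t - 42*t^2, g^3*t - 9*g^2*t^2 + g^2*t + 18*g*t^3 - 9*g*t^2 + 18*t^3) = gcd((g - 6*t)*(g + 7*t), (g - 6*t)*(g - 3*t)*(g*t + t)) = -g + 6*t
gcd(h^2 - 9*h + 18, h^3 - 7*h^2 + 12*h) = h - 3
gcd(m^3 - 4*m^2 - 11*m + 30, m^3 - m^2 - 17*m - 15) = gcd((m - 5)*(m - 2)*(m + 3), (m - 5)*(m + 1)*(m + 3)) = m^2 - 2*m - 15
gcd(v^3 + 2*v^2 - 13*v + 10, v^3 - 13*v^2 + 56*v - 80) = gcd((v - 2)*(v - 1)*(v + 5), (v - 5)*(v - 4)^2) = 1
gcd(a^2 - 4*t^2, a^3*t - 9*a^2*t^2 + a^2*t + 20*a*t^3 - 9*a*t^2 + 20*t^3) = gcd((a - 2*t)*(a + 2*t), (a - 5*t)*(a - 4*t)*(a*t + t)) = 1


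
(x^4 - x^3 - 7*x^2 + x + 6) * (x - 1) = x^5 - 2*x^4 - 6*x^3 + 8*x^2 + 5*x - 6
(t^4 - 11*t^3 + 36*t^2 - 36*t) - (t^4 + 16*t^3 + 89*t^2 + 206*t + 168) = -27*t^3 - 53*t^2 - 242*t - 168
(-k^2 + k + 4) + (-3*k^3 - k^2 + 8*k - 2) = -3*k^3 - 2*k^2 + 9*k + 2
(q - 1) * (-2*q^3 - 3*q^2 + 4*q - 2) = -2*q^4 - q^3 + 7*q^2 - 6*q + 2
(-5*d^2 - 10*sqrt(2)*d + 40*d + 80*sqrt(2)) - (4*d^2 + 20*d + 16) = -9*d^2 - 10*sqrt(2)*d + 20*d - 16 + 80*sqrt(2)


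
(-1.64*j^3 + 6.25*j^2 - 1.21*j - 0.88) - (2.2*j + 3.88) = -1.64*j^3 + 6.25*j^2 - 3.41*j - 4.76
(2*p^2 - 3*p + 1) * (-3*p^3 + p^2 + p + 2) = -6*p^5 + 11*p^4 - 4*p^3 + 2*p^2 - 5*p + 2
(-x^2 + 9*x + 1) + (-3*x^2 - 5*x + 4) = -4*x^2 + 4*x + 5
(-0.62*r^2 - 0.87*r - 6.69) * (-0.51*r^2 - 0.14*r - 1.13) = 0.3162*r^4 + 0.5305*r^3 + 4.2343*r^2 + 1.9197*r + 7.5597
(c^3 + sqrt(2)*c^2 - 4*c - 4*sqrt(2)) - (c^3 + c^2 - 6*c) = -c^2 + sqrt(2)*c^2 + 2*c - 4*sqrt(2)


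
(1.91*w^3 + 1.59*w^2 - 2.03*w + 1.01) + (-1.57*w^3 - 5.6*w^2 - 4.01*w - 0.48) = 0.34*w^3 - 4.01*w^2 - 6.04*w + 0.53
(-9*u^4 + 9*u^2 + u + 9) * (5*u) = -45*u^5 + 45*u^3 + 5*u^2 + 45*u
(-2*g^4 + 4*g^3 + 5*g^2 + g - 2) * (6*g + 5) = -12*g^5 + 14*g^4 + 50*g^3 + 31*g^2 - 7*g - 10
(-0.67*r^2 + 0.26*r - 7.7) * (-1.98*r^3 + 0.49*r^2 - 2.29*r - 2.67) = 1.3266*r^5 - 0.8431*r^4 + 16.9077*r^3 - 2.5795*r^2 + 16.9388*r + 20.559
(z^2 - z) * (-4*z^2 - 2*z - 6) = -4*z^4 + 2*z^3 - 4*z^2 + 6*z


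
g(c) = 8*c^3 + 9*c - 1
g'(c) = 24*c^2 + 9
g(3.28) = 310.82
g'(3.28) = 267.20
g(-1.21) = -26.06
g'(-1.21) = 44.14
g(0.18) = 0.67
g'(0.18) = 9.78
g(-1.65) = -51.79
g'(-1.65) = 74.34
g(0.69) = 7.84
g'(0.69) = 20.43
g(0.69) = 7.84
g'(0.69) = 20.43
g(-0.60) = -8.13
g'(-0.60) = 17.64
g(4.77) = 910.18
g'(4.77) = 555.07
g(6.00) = 1781.00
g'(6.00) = 873.00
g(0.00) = -1.00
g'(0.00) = 9.00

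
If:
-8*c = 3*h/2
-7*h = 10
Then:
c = 15/56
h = -10/7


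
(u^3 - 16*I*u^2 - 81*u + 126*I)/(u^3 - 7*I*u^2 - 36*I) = (u - 7*I)/(u + 2*I)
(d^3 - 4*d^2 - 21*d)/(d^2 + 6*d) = (d^2 - 4*d - 21)/(d + 6)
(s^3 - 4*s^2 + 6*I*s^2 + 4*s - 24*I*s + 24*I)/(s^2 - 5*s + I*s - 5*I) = (s^3 + s^2*(-4 + 6*I) + s*(4 - 24*I) + 24*I)/(s^2 + s*(-5 + I) - 5*I)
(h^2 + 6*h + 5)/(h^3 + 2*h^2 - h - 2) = (h + 5)/(h^2 + h - 2)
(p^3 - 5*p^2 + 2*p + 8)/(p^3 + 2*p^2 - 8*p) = (p^2 - 3*p - 4)/(p*(p + 4))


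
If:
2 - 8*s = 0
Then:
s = 1/4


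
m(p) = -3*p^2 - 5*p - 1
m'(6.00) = -41.00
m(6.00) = -139.00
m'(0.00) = -5.00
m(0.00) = -1.00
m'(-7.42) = 39.52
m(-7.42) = -129.07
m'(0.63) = -8.78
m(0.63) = -5.34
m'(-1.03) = 1.18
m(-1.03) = 0.97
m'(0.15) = -5.90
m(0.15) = -1.82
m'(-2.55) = 10.30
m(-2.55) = -7.76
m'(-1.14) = 1.84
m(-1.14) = 0.80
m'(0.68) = -9.08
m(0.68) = -5.79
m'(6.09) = -41.54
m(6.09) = -142.71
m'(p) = -6*p - 5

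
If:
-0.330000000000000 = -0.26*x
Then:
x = 1.27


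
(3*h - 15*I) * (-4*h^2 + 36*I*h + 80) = -12*h^3 + 168*I*h^2 + 780*h - 1200*I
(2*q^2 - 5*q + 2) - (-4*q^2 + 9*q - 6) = 6*q^2 - 14*q + 8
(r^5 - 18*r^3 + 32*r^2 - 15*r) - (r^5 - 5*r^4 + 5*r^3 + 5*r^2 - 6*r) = 5*r^4 - 23*r^3 + 27*r^2 - 9*r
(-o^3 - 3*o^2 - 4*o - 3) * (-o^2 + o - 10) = o^5 + 2*o^4 + 11*o^3 + 29*o^2 + 37*o + 30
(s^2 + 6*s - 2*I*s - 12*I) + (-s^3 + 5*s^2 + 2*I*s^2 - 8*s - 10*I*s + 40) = -s^3 + 6*s^2 + 2*I*s^2 - 2*s - 12*I*s + 40 - 12*I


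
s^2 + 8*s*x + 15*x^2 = (s + 3*x)*(s + 5*x)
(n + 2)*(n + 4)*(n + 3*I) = n^3 + 6*n^2 + 3*I*n^2 + 8*n + 18*I*n + 24*I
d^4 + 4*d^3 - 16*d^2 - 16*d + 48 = (d - 2)^2*(d + 2)*(d + 6)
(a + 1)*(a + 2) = a^2 + 3*a + 2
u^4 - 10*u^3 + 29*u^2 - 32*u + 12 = (u - 6)*(u - 2)*(u - 1)^2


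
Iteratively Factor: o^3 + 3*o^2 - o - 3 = (o - 1)*(o^2 + 4*o + 3) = (o - 1)*(o + 1)*(o + 3)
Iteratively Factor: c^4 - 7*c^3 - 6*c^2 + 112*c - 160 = (c + 4)*(c^3 - 11*c^2 + 38*c - 40) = (c - 2)*(c + 4)*(c^2 - 9*c + 20) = (c - 5)*(c - 2)*(c + 4)*(c - 4)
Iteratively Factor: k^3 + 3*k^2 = (k)*(k^2 + 3*k) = k*(k + 3)*(k)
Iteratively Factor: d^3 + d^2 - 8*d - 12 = (d + 2)*(d^2 - d - 6) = (d - 3)*(d + 2)*(d + 2)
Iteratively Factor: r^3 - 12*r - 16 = (r + 2)*(r^2 - 2*r - 8) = (r + 2)^2*(r - 4)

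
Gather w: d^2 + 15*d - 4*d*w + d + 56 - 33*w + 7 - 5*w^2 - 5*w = d^2 + 16*d - 5*w^2 + w*(-4*d - 38) + 63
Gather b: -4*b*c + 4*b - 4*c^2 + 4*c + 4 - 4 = b*(4 - 4*c) - 4*c^2 + 4*c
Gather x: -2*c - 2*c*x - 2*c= -2*c*x - 4*c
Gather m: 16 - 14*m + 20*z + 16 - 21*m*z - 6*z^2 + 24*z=m*(-21*z - 14) - 6*z^2 + 44*z + 32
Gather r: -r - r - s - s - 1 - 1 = -2*r - 2*s - 2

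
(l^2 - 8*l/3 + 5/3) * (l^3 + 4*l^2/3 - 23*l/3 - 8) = l^5 - 4*l^4/3 - 86*l^3/9 + 44*l^2/3 + 77*l/9 - 40/3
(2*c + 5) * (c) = 2*c^2 + 5*c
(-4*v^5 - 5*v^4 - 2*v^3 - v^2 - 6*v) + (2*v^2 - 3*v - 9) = -4*v^5 - 5*v^4 - 2*v^3 + v^2 - 9*v - 9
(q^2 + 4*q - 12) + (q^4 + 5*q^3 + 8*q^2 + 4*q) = q^4 + 5*q^3 + 9*q^2 + 8*q - 12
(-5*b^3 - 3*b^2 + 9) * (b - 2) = -5*b^4 + 7*b^3 + 6*b^2 + 9*b - 18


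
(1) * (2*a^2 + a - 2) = 2*a^2 + a - 2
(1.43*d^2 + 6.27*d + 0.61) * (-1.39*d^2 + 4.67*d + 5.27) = -1.9877*d^4 - 2.0372*d^3 + 35.9691*d^2 + 35.8916*d + 3.2147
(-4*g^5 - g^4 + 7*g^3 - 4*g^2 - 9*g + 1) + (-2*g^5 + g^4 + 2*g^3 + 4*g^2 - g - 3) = -6*g^5 + 9*g^3 - 10*g - 2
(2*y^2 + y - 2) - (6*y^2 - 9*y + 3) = -4*y^2 + 10*y - 5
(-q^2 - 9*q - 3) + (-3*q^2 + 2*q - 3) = -4*q^2 - 7*q - 6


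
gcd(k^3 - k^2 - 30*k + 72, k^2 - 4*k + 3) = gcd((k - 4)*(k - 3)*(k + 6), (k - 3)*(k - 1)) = k - 3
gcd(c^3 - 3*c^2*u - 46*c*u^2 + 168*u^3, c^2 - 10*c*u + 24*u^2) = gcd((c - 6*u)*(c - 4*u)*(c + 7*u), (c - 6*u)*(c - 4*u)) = c^2 - 10*c*u + 24*u^2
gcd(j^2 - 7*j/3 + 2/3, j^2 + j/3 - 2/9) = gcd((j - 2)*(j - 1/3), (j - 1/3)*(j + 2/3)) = j - 1/3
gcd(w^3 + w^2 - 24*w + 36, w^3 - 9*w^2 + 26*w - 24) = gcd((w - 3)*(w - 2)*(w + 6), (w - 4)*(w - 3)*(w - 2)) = w^2 - 5*w + 6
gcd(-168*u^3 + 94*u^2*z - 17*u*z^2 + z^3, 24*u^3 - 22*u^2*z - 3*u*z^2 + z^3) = -6*u + z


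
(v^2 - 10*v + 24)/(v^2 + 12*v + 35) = (v^2 - 10*v + 24)/(v^2 + 12*v + 35)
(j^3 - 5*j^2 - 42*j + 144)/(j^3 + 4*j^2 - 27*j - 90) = (j^2 - 11*j + 24)/(j^2 - 2*j - 15)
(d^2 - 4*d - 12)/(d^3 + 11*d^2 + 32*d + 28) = (d - 6)/(d^2 + 9*d + 14)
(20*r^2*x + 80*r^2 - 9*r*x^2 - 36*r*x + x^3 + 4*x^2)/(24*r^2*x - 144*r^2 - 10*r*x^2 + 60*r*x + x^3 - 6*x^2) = (-5*r*x - 20*r + x^2 + 4*x)/(-6*r*x + 36*r + x^2 - 6*x)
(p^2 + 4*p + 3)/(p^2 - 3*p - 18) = (p + 1)/(p - 6)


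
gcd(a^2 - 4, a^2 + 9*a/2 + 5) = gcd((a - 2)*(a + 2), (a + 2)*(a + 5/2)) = a + 2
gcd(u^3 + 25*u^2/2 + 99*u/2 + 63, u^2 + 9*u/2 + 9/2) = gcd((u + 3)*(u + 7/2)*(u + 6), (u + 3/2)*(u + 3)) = u + 3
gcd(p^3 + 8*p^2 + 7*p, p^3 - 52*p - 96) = 1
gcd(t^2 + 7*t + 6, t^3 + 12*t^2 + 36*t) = t + 6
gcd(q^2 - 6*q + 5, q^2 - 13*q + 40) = q - 5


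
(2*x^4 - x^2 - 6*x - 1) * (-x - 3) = -2*x^5 - 6*x^4 + x^3 + 9*x^2 + 19*x + 3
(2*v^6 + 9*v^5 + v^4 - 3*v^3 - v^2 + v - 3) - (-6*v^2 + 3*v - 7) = 2*v^6 + 9*v^5 + v^4 - 3*v^3 + 5*v^2 - 2*v + 4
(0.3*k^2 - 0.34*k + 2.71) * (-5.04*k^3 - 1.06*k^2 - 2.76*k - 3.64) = -1.512*k^5 + 1.3956*k^4 - 14.126*k^3 - 3.0262*k^2 - 6.242*k - 9.8644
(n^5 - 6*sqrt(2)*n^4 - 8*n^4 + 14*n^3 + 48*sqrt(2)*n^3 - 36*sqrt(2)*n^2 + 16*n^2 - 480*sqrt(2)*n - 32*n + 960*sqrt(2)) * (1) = n^5 - 6*sqrt(2)*n^4 - 8*n^4 + 14*n^3 + 48*sqrt(2)*n^3 - 36*sqrt(2)*n^2 + 16*n^2 - 480*sqrt(2)*n - 32*n + 960*sqrt(2)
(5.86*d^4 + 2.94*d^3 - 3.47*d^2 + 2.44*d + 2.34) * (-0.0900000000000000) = -0.5274*d^4 - 0.2646*d^3 + 0.3123*d^2 - 0.2196*d - 0.2106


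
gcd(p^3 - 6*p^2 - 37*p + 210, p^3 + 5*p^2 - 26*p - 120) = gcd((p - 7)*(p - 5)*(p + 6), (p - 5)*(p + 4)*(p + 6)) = p^2 + p - 30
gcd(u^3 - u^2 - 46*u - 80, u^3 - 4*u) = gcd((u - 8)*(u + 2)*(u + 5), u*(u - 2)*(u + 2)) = u + 2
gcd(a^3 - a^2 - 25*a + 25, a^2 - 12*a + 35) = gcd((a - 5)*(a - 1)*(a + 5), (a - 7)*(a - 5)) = a - 5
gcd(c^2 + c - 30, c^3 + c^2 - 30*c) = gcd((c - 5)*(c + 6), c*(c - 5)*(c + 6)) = c^2 + c - 30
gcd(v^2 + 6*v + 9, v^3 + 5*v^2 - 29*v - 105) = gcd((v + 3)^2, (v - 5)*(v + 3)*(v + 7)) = v + 3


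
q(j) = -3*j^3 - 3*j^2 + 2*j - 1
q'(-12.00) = -1222.00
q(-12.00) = 4727.00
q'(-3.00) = -61.00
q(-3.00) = 47.00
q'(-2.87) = -54.91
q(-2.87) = 39.47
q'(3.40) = -122.44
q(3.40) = -146.79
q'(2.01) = -46.42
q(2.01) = -33.46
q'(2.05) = -48.12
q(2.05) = -35.35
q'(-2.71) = -47.84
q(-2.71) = 31.26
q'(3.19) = -108.72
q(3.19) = -122.53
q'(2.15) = -52.50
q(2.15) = -40.38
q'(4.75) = -229.56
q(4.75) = -380.70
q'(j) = -9*j^2 - 6*j + 2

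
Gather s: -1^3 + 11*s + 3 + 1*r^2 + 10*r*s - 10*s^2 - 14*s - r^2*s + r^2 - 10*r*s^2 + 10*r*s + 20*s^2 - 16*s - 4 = 2*r^2 + s^2*(10 - 10*r) + s*(-r^2 + 20*r - 19) - 2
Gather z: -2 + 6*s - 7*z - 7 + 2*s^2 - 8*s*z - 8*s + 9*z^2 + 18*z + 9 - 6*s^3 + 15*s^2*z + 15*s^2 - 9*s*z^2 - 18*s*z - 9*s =-6*s^3 + 17*s^2 - 11*s + z^2*(9 - 9*s) + z*(15*s^2 - 26*s + 11)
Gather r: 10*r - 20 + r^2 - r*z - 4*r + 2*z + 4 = r^2 + r*(6 - z) + 2*z - 16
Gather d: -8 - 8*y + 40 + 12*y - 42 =4*y - 10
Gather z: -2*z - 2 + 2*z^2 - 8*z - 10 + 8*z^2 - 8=10*z^2 - 10*z - 20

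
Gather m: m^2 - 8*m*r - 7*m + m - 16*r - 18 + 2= m^2 + m*(-8*r - 6) - 16*r - 16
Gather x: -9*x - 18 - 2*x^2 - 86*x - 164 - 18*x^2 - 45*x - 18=-20*x^2 - 140*x - 200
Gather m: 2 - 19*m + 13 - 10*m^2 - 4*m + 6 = -10*m^2 - 23*m + 21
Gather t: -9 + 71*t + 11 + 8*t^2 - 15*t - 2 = 8*t^2 + 56*t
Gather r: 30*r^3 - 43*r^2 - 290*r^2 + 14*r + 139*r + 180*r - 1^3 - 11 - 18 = 30*r^3 - 333*r^2 + 333*r - 30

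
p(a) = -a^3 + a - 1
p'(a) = 1 - 3*a^2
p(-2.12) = 6.41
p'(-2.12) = -12.48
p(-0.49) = -1.37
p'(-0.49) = 0.28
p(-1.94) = 4.36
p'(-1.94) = -10.29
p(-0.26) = -1.24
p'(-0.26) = 0.80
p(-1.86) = 3.57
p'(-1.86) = -9.38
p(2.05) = -7.57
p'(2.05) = -11.61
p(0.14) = -0.86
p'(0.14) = 0.94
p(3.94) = -58.22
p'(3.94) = -45.57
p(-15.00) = 3359.00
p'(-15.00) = -674.00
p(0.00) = -1.00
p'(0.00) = 1.00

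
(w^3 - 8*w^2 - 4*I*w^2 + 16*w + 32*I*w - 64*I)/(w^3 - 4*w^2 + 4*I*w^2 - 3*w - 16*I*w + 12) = (w^2 - 4*w*(1 + I) + 16*I)/(w^2 + 4*I*w - 3)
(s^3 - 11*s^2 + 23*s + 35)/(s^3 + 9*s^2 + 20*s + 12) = (s^2 - 12*s + 35)/(s^2 + 8*s + 12)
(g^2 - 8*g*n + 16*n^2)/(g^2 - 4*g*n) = (g - 4*n)/g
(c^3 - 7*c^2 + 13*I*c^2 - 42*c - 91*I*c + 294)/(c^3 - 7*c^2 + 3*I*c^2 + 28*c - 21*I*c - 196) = (c + 6*I)/(c - 4*I)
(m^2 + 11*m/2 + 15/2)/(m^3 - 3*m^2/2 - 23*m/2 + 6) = (2*m + 5)/(2*m^2 - 9*m + 4)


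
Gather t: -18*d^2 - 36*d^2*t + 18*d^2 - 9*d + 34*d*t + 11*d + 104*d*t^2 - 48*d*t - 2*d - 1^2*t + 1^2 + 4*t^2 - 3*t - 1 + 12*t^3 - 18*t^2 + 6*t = 12*t^3 + t^2*(104*d - 14) + t*(-36*d^2 - 14*d + 2)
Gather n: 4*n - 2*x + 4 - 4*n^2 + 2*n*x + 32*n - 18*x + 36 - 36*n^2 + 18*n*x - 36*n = -40*n^2 + 20*n*x - 20*x + 40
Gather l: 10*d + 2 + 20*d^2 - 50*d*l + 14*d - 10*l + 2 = 20*d^2 + 24*d + l*(-50*d - 10) + 4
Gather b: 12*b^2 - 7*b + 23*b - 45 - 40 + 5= 12*b^2 + 16*b - 80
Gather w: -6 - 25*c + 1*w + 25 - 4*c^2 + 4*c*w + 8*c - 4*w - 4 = -4*c^2 - 17*c + w*(4*c - 3) + 15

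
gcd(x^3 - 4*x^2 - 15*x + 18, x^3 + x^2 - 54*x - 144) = x + 3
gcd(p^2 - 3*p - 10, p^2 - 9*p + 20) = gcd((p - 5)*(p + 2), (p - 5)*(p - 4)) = p - 5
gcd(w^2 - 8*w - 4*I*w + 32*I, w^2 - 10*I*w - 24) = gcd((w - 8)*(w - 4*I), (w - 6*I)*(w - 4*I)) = w - 4*I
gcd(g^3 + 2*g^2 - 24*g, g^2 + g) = g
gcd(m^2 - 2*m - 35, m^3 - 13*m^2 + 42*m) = m - 7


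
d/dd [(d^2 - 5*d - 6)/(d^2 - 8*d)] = 3*(-d^2 + 4*d - 16)/(d^2*(d^2 - 16*d + 64))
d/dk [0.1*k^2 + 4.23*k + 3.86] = 0.2*k + 4.23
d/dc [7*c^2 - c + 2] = 14*c - 1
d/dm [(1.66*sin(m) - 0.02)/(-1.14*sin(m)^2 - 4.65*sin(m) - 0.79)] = (1.8924*sin(m)^2 - 0.0456000000000003*sin(m) - 1.4044)*cos(m)/(1.2996*sin(m)^4 + 10.602*sin(m)^3 + 23.4237*sin(m)^2 + 7.347*sin(m) + 0.6241)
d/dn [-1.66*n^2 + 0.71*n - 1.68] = 0.71 - 3.32*n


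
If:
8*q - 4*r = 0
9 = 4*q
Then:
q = 9/4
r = 9/2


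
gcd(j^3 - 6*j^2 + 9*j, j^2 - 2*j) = j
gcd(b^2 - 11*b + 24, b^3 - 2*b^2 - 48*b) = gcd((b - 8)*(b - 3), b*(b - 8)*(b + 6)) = b - 8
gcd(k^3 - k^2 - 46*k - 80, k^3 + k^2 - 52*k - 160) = k^2 - 3*k - 40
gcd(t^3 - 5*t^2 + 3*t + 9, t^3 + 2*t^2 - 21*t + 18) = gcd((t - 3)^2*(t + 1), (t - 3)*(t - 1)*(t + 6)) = t - 3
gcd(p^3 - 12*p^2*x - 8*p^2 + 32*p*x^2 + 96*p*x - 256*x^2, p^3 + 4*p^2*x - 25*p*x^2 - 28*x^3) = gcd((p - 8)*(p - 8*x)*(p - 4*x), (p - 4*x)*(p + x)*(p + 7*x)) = -p + 4*x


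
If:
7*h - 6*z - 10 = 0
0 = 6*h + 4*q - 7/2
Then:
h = 6*z/7 + 10/7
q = -9*z/7 - 71/56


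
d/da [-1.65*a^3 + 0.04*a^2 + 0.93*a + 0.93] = -4.95*a^2 + 0.08*a + 0.93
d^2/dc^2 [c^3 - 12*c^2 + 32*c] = 6*c - 24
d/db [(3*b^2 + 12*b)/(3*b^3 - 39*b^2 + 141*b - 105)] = (-b^4 - 8*b^3 + 99*b^2 - 70*b - 140)/(b^6 - 26*b^5 + 263*b^4 - 1292*b^3 + 3119*b^2 - 3290*b + 1225)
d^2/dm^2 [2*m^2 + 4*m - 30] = 4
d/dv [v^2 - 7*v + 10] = 2*v - 7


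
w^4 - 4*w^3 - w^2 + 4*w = w*(w - 4)*(w - 1)*(w + 1)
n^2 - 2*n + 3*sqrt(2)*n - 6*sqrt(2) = (n - 2)*(n + 3*sqrt(2))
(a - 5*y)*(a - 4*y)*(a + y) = a^3 - 8*a^2*y + 11*a*y^2 + 20*y^3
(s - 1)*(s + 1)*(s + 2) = s^3 + 2*s^2 - s - 2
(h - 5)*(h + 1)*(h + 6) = h^3 + 2*h^2 - 29*h - 30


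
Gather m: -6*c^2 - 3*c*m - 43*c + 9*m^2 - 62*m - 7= -6*c^2 - 43*c + 9*m^2 + m*(-3*c - 62) - 7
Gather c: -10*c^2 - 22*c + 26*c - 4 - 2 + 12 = -10*c^2 + 4*c + 6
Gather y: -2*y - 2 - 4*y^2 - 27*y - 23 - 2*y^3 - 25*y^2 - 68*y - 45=-2*y^3 - 29*y^2 - 97*y - 70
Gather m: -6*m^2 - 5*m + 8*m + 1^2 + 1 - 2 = -6*m^2 + 3*m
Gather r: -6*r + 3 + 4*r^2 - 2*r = 4*r^2 - 8*r + 3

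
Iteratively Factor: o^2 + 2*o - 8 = (o + 4)*(o - 2)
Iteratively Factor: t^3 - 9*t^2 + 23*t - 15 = (t - 1)*(t^2 - 8*t + 15) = (t - 3)*(t - 1)*(t - 5)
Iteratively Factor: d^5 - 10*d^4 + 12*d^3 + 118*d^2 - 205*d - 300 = (d - 5)*(d^4 - 5*d^3 - 13*d^2 + 53*d + 60) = (d - 5)*(d - 4)*(d^3 - d^2 - 17*d - 15) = (d - 5)*(d - 4)*(d + 3)*(d^2 - 4*d - 5) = (d - 5)*(d - 4)*(d + 1)*(d + 3)*(d - 5)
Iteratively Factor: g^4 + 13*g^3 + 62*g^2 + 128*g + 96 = (g + 4)*(g^3 + 9*g^2 + 26*g + 24) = (g + 2)*(g + 4)*(g^2 + 7*g + 12) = (g + 2)*(g + 3)*(g + 4)*(g + 4)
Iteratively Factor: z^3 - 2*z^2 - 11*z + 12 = (z - 1)*(z^2 - z - 12) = (z - 1)*(z + 3)*(z - 4)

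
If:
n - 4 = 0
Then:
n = 4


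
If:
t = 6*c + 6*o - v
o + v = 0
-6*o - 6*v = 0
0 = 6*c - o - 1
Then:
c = 1/6 - v/6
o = -v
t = 1 - 8*v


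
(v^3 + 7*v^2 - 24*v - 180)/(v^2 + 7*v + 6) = (v^2 + v - 30)/(v + 1)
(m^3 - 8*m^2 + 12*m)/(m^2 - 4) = m*(m - 6)/(m + 2)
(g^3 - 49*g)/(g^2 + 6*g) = (g^2 - 49)/(g + 6)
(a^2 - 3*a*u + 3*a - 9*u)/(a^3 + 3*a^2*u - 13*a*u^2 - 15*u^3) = (a + 3)/(a^2 + 6*a*u + 5*u^2)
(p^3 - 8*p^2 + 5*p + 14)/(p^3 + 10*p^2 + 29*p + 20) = (p^2 - 9*p + 14)/(p^2 + 9*p + 20)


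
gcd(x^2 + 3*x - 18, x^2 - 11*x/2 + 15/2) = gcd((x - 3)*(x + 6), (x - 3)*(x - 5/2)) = x - 3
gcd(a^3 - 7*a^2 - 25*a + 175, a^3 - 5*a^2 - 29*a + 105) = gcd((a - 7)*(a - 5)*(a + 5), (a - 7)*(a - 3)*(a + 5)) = a^2 - 2*a - 35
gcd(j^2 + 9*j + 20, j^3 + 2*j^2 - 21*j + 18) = 1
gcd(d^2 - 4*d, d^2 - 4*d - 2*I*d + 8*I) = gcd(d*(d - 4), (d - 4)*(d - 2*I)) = d - 4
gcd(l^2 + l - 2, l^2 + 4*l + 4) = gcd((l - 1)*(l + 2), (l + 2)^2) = l + 2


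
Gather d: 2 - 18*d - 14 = -18*d - 12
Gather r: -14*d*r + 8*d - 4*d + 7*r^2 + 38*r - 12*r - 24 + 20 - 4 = 4*d + 7*r^2 + r*(26 - 14*d) - 8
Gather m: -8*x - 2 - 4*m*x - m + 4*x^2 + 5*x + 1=m*(-4*x - 1) + 4*x^2 - 3*x - 1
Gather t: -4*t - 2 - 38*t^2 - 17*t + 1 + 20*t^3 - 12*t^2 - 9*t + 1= 20*t^3 - 50*t^2 - 30*t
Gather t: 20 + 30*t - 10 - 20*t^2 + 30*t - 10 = -20*t^2 + 60*t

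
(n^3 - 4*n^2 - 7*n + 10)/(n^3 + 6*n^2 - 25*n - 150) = (n^2 + n - 2)/(n^2 + 11*n + 30)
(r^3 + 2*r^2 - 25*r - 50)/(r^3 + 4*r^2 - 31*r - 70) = (r + 5)/(r + 7)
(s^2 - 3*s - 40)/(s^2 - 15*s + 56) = (s + 5)/(s - 7)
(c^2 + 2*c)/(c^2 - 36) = c*(c + 2)/(c^2 - 36)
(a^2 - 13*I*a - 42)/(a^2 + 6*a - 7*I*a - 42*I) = (a - 6*I)/(a + 6)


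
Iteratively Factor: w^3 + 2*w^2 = (w)*(w^2 + 2*w) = w^2*(w + 2)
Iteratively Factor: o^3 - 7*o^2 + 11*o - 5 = (o - 1)*(o^2 - 6*o + 5) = (o - 5)*(o - 1)*(o - 1)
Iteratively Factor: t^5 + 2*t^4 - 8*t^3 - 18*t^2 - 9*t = (t)*(t^4 + 2*t^3 - 8*t^2 - 18*t - 9) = t*(t + 1)*(t^3 + t^2 - 9*t - 9) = t*(t - 3)*(t + 1)*(t^2 + 4*t + 3) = t*(t - 3)*(t + 1)*(t + 3)*(t + 1)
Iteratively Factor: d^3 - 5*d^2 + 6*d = (d - 3)*(d^2 - 2*d) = (d - 3)*(d - 2)*(d)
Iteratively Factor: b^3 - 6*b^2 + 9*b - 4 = (b - 1)*(b^2 - 5*b + 4) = (b - 4)*(b - 1)*(b - 1)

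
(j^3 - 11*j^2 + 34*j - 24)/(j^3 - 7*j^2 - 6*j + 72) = (j - 1)/(j + 3)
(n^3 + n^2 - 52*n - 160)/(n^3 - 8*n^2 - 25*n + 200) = (n + 4)/(n - 5)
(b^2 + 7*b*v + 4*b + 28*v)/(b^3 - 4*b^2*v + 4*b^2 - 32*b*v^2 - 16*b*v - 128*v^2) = (-b - 7*v)/(-b^2 + 4*b*v + 32*v^2)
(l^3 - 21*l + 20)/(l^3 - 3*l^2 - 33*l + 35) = (l - 4)/(l - 7)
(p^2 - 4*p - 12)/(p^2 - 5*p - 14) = (p - 6)/(p - 7)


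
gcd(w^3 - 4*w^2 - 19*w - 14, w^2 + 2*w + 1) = w + 1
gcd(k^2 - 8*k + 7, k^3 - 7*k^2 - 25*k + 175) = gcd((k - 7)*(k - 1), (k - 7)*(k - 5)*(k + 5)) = k - 7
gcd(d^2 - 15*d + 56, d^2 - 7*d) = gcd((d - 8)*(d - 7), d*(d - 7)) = d - 7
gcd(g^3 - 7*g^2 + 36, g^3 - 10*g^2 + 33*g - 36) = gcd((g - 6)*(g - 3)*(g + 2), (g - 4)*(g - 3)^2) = g - 3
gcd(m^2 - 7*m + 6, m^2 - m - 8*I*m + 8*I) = m - 1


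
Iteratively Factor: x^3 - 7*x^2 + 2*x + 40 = (x - 4)*(x^2 - 3*x - 10) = (x - 5)*(x - 4)*(x + 2)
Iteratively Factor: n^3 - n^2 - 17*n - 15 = (n + 1)*(n^2 - 2*n - 15) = (n - 5)*(n + 1)*(n + 3)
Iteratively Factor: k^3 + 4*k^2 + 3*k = (k + 3)*(k^2 + k) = (k + 1)*(k + 3)*(k)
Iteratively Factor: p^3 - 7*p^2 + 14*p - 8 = (p - 1)*(p^2 - 6*p + 8) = (p - 2)*(p - 1)*(p - 4)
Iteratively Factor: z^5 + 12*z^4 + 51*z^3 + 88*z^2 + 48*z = (z)*(z^4 + 12*z^3 + 51*z^2 + 88*z + 48) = z*(z + 4)*(z^3 + 8*z^2 + 19*z + 12) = z*(z + 4)^2*(z^2 + 4*z + 3) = z*(z + 3)*(z + 4)^2*(z + 1)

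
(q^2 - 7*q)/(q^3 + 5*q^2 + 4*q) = (q - 7)/(q^2 + 5*q + 4)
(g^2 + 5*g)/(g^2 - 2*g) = (g + 5)/(g - 2)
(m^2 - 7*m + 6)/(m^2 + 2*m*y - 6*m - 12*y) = (m - 1)/(m + 2*y)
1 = 1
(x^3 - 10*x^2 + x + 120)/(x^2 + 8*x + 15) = (x^2 - 13*x + 40)/(x + 5)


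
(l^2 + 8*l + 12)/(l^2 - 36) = (l + 2)/(l - 6)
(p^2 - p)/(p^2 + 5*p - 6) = p/(p + 6)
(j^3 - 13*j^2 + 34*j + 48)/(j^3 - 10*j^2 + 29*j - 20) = (j^3 - 13*j^2 + 34*j + 48)/(j^3 - 10*j^2 + 29*j - 20)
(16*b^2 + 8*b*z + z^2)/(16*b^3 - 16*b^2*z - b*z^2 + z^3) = (4*b + z)/(4*b^2 - 5*b*z + z^2)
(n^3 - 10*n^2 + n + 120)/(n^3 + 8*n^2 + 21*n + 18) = (n^2 - 13*n + 40)/(n^2 + 5*n + 6)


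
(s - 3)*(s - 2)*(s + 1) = s^3 - 4*s^2 + s + 6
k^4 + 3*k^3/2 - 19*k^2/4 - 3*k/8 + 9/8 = (k - 3/2)*(k - 1/2)*(k + 1/2)*(k + 3)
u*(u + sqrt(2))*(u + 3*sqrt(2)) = u^3 + 4*sqrt(2)*u^2 + 6*u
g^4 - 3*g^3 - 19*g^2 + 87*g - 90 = (g - 3)^2*(g - 2)*(g + 5)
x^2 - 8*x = x*(x - 8)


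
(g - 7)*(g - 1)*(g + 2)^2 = g^4 - 4*g^3 - 21*g^2 - 4*g + 28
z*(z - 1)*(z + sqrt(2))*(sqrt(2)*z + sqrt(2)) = sqrt(2)*z^4 + 2*z^3 - sqrt(2)*z^2 - 2*z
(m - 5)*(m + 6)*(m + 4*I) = m^3 + m^2 + 4*I*m^2 - 30*m + 4*I*m - 120*I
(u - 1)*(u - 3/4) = u^2 - 7*u/4 + 3/4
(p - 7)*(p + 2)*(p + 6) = p^3 + p^2 - 44*p - 84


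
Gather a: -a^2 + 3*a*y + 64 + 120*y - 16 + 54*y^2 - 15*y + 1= -a^2 + 3*a*y + 54*y^2 + 105*y + 49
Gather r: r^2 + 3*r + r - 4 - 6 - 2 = r^2 + 4*r - 12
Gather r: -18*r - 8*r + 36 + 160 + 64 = 260 - 26*r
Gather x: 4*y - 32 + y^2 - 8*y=y^2 - 4*y - 32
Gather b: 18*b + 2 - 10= 18*b - 8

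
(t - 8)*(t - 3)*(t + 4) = t^3 - 7*t^2 - 20*t + 96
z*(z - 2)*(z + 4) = z^3 + 2*z^2 - 8*z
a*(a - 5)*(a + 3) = a^3 - 2*a^2 - 15*a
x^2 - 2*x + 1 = (x - 1)^2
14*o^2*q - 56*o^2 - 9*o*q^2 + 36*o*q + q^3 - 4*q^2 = (-7*o + q)*(-2*o + q)*(q - 4)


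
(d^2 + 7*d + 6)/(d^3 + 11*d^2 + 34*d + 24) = 1/(d + 4)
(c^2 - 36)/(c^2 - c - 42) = (c - 6)/(c - 7)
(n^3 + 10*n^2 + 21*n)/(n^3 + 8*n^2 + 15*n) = (n + 7)/(n + 5)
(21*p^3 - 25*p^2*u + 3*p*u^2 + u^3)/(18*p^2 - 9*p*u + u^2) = (7*p^2 - 6*p*u - u^2)/(6*p - u)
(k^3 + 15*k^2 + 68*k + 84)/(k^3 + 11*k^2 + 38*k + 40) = (k^2 + 13*k + 42)/(k^2 + 9*k + 20)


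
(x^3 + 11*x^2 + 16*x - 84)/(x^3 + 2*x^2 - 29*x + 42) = (x + 6)/(x - 3)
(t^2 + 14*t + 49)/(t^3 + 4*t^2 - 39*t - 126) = (t + 7)/(t^2 - 3*t - 18)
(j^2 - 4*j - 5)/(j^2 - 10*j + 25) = (j + 1)/(j - 5)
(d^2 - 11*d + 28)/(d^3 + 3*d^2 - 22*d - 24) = (d - 7)/(d^2 + 7*d + 6)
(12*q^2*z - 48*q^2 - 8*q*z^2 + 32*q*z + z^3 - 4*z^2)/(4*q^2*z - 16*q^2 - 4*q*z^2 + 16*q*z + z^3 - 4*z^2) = (-6*q + z)/(-2*q + z)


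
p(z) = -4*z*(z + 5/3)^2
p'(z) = -4*z*(2*z + 10/3) - 4*(z + 5/3)^2 = -12*z^2 - 80*z/3 - 100/9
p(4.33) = -622.83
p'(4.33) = -351.56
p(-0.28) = 2.15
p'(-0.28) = -4.59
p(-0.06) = 0.62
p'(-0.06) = -9.55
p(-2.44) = 5.84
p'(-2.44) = -17.49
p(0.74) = -17.14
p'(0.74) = -37.42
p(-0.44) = 2.65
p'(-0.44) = -1.70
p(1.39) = -51.95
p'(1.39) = -71.36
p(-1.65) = 0.00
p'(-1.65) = 0.22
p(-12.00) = 5125.33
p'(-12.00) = -1419.11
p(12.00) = -8965.33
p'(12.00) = -2059.11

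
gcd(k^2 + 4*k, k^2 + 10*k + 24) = k + 4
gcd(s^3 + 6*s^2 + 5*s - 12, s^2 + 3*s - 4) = s^2 + 3*s - 4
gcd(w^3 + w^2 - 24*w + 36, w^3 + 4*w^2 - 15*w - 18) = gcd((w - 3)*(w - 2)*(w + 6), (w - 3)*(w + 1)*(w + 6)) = w^2 + 3*w - 18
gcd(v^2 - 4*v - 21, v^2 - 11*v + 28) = v - 7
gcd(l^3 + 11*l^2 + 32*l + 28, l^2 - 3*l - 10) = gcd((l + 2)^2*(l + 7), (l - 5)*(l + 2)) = l + 2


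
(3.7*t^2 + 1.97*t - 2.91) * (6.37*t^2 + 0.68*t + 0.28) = 23.569*t^4 + 15.0649*t^3 - 16.1611*t^2 - 1.4272*t - 0.8148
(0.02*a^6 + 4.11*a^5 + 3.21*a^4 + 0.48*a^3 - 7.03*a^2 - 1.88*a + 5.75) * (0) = 0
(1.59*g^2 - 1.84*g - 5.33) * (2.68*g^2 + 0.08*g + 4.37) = 4.2612*g^4 - 4.804*g^3 - 7.4833*g^2 - 8.4672*g - 23.2921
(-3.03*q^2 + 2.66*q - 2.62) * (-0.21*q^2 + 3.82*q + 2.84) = 0.6363*q^4 - 12.1332*q^3 + 2.1062*q^2 - 2.454*q - 7.4408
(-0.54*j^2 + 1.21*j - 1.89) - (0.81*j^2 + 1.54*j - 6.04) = -1.35*j^2 - 0.33*j + 4.15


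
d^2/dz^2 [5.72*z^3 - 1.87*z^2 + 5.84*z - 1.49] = 34.32*z - 3.74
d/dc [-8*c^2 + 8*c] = 8 - 16*c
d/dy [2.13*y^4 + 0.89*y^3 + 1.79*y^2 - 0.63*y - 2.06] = 8.52*y^3 + 2.67*y^2 + 3.58*y - 0.63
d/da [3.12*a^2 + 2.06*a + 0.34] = 6.24*a + 2.06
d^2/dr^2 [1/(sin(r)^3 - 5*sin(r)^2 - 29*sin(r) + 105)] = (-9*sin(r)^6 + 55*sin(r)^5 - 30*sin(r)^4 + 430*sin(r)^3 - 2965*sin(r)^2 - 2805*sin(r) + 2732)/(sin(r)^3 - 5*sin(r)^2 - 29*sin(r) + 105)^3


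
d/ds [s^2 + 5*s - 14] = 2*s + 5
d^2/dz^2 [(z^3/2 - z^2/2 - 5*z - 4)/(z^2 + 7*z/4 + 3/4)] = -380/(64*z^3 + 144*z^2 + 108*z + 27)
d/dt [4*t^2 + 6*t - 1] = 8*t + 6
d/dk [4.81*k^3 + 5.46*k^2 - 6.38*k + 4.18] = 14.43*k^2 + 10.92*k - 6.38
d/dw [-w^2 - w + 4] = -2*w - 1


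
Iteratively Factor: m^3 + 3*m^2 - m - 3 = (m + 3)*(m^2 - 1) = (m + 1)*(m + 3)*(m - 1)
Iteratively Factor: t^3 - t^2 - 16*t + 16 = (t + 4)*(t^2 - 5*t + 4) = (t - 1)*(t + 4)*(t - 4)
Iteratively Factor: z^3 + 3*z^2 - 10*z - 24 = (z + 2)*(z^2 + z - 12) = (z - 3)*(z + 2)*(z + 4)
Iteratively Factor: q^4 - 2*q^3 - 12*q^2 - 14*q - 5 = (q + 1)*(q^3 - 3*q^2 - 9*q - 5) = (q + 1)^2*(q^2 - 4*q - 5) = (q - 5)*(q + 1)^2*(q + 1)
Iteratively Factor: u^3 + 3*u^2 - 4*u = (u + 4)*(u^2 - u) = u*(u + 4)*(u - 1)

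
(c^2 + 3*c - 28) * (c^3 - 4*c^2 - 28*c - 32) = c^5 - c^4 - 68*c^3 - 4*c^2 + 688*c + 896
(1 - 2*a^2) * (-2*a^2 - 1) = 4*a^4 - 1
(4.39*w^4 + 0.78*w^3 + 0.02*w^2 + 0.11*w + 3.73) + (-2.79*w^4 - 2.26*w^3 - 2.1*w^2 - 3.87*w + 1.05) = 1.6*w^4 - 1.48*w^3 - 2.08*w^2 - 3.76*w + 4.78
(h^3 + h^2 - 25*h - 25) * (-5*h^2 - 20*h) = -5*h^5 - 25*h^4 + 105*h^3 + 625*h^2 + 500*h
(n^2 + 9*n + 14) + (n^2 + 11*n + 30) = 2*n^2 + 20*n + 44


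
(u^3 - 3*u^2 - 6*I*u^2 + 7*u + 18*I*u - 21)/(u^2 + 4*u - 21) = (u^2 - 6*I*u + 7)/(u + 7)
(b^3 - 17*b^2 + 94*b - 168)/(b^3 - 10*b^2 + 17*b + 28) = (b - 6)/(b + 1)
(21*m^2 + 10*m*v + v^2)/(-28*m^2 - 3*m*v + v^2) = (21*m^2 + 10*m*v + v^2)/(-28*m^2 - 3*m*v + v^2)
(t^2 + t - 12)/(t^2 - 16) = (t - 3)/(t - 4)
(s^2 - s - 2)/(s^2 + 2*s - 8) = (s + 1)/(s + 4)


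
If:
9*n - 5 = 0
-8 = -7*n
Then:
No Solution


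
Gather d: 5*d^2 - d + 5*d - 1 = 5*d^2 + 4*d - 1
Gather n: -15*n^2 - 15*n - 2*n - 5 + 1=-15*n^2 - 17*n - 4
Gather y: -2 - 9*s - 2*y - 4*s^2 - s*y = -4*s^2 - 9*s + y*(-s - 2) - 2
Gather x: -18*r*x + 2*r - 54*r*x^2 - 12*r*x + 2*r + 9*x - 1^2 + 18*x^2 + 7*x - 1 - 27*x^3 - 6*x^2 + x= 4*r - 27*x^3 + x^2*(12 - 54*r) + x*(17 - 30*r) - 2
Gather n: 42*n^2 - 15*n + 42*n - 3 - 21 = 42*n^2 + 27*n - 24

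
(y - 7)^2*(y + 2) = y^3 - 12*y^2 + 21*y + 98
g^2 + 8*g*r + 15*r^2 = (g + 3*r)*(g + 5*r)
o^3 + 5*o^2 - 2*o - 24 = (o - 2)*(o + 3)*(o + 4)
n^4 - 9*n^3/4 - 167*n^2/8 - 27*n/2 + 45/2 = (n - 6)*(n - 3/4)*(n + 2)*(n + 5/2)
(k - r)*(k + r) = k^2 - r^2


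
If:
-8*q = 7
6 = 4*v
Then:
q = -7/8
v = 3/2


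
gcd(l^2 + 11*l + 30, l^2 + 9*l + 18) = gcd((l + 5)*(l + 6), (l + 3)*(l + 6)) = l + 6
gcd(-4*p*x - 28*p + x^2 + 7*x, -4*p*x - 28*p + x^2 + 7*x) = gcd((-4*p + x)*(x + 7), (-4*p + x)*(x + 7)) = -4*p*x - 28*p + x^2 + 7*x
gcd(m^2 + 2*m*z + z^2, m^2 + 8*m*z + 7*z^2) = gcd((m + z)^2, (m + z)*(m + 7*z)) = m + z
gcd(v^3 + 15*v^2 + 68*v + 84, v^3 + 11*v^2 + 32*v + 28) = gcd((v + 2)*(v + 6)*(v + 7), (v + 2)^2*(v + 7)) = v^2 + 9*v + 14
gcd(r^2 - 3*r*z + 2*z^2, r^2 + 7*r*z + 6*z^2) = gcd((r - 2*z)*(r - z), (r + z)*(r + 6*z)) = 1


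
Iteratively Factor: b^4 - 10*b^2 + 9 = (b + 1)*(b^3 - b^2 - 9*b + 9) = (b - 3)*(b + 1)*(b^2 + 2*b - 3) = (b - 3)*(b + 1)*(b + 3)*(b - 1)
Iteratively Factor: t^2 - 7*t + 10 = (t - 5)*(t - 2)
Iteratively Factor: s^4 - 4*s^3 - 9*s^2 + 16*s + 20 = (s - 5)*(s^3 + s^2 - 4*s - 4) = (s - 5)*(s + 2)*(s^2 - s - 2) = (s - 5)*(s - 2)*(s + 2)*(s + 1)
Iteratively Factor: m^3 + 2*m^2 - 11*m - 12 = (m + 1)*(m^2 + m - 12) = (m - 3)*(m + 1)*(m + 4)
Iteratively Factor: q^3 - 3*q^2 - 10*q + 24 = (q + 3)*(q^2 - 6*q + 8) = (q - 2)*(q + 3)*(q - 4)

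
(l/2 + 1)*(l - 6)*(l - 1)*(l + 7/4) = l^4/2 - 13*l^3/8 - 67*l^2/8 - l + 21/2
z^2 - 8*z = z*(z - 8)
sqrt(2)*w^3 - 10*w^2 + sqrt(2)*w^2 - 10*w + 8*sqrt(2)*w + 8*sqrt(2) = (w - 4*sqrt(2))*(w - sqrt(2))*(sqrt(2)*w + sqrt(2))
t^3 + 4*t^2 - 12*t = t*(t - 2)*(t + 6)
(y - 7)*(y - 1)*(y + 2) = y^3 - 6*y^2 - 9*y + 14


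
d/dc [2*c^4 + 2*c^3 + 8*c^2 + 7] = 2*c*(4*c^2 + 3*c + 8)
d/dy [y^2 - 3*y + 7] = 2*y - 3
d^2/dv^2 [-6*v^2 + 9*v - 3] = -12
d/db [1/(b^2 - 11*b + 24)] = (11 - 2*b)/(b^2 - 11*b + 24)^2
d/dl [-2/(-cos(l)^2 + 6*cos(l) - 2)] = 4*(cos(l) - 3)*sin(l)/(cos(l)^2 - 6*cos(l) + 2)^2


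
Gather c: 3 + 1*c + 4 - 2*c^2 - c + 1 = 8 - 2*c^2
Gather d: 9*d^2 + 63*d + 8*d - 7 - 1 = 9*d^2 + 71*d - 8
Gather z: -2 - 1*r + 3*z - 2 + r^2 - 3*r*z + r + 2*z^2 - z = r^2 + 2*z^2 + z*(2 - 3*r) - 4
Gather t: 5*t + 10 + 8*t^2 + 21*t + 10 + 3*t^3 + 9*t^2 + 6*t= 3*t^3 + 17*t^2 + 32*t + 20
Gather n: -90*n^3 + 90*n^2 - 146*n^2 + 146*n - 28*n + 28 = -90*n^3 - 56*n^2 + 118*n + 28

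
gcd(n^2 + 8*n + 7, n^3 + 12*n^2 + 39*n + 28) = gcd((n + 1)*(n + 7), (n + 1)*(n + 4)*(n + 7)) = n^2 + 8*n + 7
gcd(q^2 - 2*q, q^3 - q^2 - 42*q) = q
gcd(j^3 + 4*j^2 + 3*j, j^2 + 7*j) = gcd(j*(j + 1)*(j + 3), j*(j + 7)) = j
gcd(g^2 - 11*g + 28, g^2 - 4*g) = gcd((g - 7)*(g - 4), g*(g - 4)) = g - 4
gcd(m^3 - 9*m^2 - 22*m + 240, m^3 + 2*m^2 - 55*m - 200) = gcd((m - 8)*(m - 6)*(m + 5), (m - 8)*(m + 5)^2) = m^2 - 3*m - 40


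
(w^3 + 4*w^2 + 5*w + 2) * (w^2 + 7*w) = w^5 + 11*w^4 + 33*w^3 + 37*w^2 + 14*w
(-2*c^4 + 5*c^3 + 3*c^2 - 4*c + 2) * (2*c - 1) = -4*c^5 + 12*c^4 + c^3 - 11*c^2 + 8*c - 2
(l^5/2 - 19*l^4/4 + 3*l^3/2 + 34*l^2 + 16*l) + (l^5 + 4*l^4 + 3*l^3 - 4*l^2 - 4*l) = 3*l^5/2 - 3*l^4/4 + 9*l^3/2 + 30*l^2 + 12*l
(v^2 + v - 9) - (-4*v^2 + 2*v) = 5*v^2 - v - 9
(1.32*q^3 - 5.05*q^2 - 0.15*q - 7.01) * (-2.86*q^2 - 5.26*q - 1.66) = -3.7752*q^5 + 7.4998*q^4 + 24.8008*q^3 + 29.2206*q^2 + 37.1216*q + 11.6366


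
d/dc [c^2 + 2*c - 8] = 2*c + 2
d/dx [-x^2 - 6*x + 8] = -2*x - 6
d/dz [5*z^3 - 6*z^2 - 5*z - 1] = 15*z^2 - 12*z - 5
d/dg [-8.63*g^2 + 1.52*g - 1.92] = 1.52 - 17.26*g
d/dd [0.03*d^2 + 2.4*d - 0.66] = 0.06*d + 2.4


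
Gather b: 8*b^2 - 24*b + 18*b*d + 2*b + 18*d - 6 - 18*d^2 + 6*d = 8*b^2 + b*(18*d - 22) - 18*d^2 + 24*d - 6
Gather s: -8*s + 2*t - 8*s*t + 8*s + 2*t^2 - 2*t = -8*s*t + 2*t^2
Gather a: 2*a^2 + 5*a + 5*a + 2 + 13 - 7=2*a^2 + 10*a + 8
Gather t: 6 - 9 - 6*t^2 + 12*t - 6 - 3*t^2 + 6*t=-9*t^2 + 18*t - 9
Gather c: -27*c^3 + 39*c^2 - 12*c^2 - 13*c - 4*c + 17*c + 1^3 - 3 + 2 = -27*c^3 + 27*c^2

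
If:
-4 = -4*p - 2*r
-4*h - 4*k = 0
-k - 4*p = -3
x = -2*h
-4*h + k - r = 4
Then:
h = -1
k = 1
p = 1/2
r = 1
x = 2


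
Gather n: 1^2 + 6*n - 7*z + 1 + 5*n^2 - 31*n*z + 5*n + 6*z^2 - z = 5*n^2 + n*(11 - 31*z) + 6*z^2 - 8*z + 2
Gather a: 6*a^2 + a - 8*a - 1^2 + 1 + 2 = 6*a^2 - 7*a + 2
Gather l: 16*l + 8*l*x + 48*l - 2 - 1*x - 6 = l*(8*x + 64) - x - 8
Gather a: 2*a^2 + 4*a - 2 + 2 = 2*a^2 + 4*a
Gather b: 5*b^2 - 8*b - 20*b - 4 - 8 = 5*b^2 - 28*b - 12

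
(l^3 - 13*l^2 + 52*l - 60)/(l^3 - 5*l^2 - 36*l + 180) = (l - 2)/(l + 6)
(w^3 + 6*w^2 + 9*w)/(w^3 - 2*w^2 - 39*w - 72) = w/(w - 8)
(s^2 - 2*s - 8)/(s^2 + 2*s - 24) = (s + 2)/(s + 6)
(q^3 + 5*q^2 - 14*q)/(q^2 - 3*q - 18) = q*(-q^2 - 5*q + 14)/(-q^2 + 3*q + 18)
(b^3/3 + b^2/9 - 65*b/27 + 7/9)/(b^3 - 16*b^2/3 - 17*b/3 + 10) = (9*b^3 + 3*b^2 - 65*b + 21)/(9*(3*b^3 - 16*b^2 - 17*b + 30))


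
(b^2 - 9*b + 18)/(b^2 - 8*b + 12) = (b - 3)/(b - 2)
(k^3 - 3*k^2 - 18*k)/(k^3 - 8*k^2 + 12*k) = (k + 3)/(k - 2)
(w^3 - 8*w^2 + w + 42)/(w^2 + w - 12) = (w^2 - 5*w - 14)/(w + 4)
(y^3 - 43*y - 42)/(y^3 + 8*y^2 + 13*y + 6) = (y - 7)/(y + 1)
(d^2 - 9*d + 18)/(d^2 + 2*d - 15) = (d - 6)/(d + 5)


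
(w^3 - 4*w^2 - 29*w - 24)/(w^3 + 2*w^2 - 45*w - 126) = (w^2 - 7*w - 8)/(w^2 - w - 42)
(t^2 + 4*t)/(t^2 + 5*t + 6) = t*(t + 4)/(t^2 + 5*t + 6)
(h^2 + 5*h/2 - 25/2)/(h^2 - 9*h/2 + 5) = (h + 5)/(h - 2)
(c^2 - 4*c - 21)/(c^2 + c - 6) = (c - 7)/(c - 2)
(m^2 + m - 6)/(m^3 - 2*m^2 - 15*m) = (m - 2)/(m*(m - 5))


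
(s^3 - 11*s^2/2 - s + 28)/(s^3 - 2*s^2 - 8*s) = (s - 7/2)/s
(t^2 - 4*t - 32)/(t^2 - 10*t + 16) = (t + 4)/(t - 2)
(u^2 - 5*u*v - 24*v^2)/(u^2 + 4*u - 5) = (u^2 - 5*u*v - 24*v^2)/(u^2 + 4*u - 5)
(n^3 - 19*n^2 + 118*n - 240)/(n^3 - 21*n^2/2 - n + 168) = 2*(n - 5)/(2*n + 7)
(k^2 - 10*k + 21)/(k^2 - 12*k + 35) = (k - 3)/(k - 5)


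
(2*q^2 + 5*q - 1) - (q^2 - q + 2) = q^2 + 6*q - 3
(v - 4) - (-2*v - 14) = 3*v + 10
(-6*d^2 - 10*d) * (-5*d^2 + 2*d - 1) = 30*d^4 + 38*d^3 - 14*d^2 + 10*d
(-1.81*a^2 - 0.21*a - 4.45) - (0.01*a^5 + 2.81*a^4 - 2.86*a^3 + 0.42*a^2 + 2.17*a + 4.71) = -0.01*a^5 - 2.81*a^4 + 2.86*a^3 - 2.23*a^2 - 2.38*a - 9.16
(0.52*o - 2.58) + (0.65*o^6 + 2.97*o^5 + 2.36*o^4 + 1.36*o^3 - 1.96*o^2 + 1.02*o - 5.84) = 0.65*o^6 + 2.97*o^5 + 2.36*o^4 + 1.36*o^3 - 1.96*o^2 + 1.54*o - 8.42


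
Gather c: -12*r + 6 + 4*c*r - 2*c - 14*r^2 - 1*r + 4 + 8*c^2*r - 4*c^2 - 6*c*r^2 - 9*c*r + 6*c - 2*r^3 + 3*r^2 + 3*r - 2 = c^2*(8*r - 4) + c*(-6*r^2 - 5*r + 4) - 2*r^3 - 11*r^2 - 10*r + 8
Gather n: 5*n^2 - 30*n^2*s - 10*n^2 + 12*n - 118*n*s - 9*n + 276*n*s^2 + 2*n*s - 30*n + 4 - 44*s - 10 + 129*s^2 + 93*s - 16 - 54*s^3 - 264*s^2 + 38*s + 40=n^2*(-30*s - 5) + n*(276*s^2 - 116*s - 27) - 54*s^3 - 135*s^2 + 87*s + 18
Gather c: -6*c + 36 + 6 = 42 - 6*c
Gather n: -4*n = -4*n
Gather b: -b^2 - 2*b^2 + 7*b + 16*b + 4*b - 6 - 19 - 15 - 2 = -3*b^2 + 27*b - 42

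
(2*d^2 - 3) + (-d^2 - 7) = d^2 - 10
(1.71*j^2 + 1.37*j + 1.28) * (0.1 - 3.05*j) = -5.2155*j^3 - 4.0075*j^2 - 3.767*j + 0.128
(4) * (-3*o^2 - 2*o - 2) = -12*o^2 - 8*o - 8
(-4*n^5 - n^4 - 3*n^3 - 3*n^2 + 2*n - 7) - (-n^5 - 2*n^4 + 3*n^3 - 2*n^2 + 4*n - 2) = -3*n^5 + n^4 - 6*n^3 - n^2 - 2*n - 5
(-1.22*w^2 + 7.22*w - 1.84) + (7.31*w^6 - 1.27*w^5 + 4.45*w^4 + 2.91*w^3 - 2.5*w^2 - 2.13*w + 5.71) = 7.31*w^6 - 1.27*w^5 + 4.45*w^4 + 2.91*w^3 - 3.72*w^2 + 5.09*w + 3.87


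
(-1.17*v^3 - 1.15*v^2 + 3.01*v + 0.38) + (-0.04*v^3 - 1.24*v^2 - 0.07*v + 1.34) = -1.21*v^3 - 2.39*v^2 + 2.94*v + 1.72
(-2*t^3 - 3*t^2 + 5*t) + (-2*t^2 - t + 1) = -2*t^3 - 5*t^2 + 4*t + 1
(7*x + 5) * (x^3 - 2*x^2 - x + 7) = 7*x^4 - 9*x^3 - 17*x^2 + 44*x + 35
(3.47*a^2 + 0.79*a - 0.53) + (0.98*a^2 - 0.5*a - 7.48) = 4.45*a^2 + 0.29*a - 8.01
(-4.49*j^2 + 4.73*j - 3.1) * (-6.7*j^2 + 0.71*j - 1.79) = 30.083*j^4 - 34.8789*j^3 + 32.1654*j^2 - 10.6677*j + 5.549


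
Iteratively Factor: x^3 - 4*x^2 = (x)*(x^2 - 4*x) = x*(x - 4)*(x)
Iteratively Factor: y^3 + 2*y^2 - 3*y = (y - 1)*(y^2 + 3*y) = (y - 1)*(y + 3)*(y)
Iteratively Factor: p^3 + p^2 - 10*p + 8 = (p - 2)*(p^2 + 3*p - 4) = (p - 2)*(p + 4)*(p - 1)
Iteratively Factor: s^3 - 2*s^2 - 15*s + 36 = (s + 4)*(s^2 - 6*s + 9) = (s - 3)*(s + 4)*(s - 3)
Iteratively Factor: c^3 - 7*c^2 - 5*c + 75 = (c + 3)*(c^2 - 10*c + 25) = (c - 5)*(c + 3)*(c - 5)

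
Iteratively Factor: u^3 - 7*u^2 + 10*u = (u - 2)*(u^2 - 5*u) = u*(u - 2)*(u - 5)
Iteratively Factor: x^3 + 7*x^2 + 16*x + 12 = (x + 2)*(x^2 + 5*x + 6) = (x + 2)^2*(x + 3)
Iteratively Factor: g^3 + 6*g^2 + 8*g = (g)*(g^2 + 6*g + 8) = g*(g + 2)*(g + 4)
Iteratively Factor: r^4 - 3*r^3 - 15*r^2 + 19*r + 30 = (r - 2)*(r^3 - r^2 - 17*r - 15) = (r - 5)*(r - 2)*(r^2 + 4*r + 3) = (r - 5)*(r - 2)*(r + 1)*(r + 3)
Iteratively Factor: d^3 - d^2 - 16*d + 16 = (d - 4)*(d^2 + 3*d - 4) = (d - 4)*(d - 1)*(d + 4)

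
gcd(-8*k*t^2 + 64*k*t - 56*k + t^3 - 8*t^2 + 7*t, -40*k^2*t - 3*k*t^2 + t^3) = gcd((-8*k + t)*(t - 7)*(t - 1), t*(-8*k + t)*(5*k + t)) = -8*k + t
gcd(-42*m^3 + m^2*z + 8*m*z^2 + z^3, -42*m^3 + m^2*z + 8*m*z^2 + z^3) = -42*m^3 + m^2*z + 8*m*z^2 + z^3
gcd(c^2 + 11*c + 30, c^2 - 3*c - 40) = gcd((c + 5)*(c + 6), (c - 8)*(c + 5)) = c + 5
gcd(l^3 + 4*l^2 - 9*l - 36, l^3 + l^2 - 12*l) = l^2 + l - 12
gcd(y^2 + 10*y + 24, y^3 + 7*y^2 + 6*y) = y + 6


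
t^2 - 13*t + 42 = (t - 7)*(t - 6)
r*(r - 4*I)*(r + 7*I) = r^3 + 3*I*r^2 + 28*r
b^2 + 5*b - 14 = (b - 2)*(b + 7)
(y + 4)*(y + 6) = y^2 + 10*y + 24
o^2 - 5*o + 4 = (o - 4)*(o - 1)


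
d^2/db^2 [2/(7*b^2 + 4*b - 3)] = 4*(-49*b^2 - 28*b + 4*(7*b + 2)^2 + 21)/(7*b^2 + 4*b - 3)^3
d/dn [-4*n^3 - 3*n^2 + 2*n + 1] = -12*n^2 - 6*n + 2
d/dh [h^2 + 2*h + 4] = 2*h + 2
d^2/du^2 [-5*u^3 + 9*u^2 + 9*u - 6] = 18 - 30*u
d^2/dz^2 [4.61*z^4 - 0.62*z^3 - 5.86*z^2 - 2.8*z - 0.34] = 55.32*z^2 - 3.72*z - 11.72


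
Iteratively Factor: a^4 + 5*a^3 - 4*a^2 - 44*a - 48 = (a - 3)*(a^3 + 8*a^2 + 20*a + 16) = (a - 3)*(a + 2)*(a^2 + 6*a + 8) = (a - 3)*(a + 2)^2*(a + 4)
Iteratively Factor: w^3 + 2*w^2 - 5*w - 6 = (w - 2)*(w^2 + 4*w + 3) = (w - 2)*(w + 3)*(w + 1)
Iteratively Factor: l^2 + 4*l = (l + 4)*(l)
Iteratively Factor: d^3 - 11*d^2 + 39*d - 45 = (d - 3)*(d^2 - 8*d + 15) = (d - 5)*(d - 3)*(d - 3)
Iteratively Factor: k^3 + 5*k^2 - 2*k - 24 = (k - 2)*(k^2 + 7*k + 12) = (k - 2)*(k + 4)*(k + 3)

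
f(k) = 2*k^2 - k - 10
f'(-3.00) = -13.00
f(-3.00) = 11.00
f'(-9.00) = -37.00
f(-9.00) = 161.00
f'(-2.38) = -10.52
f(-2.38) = 3.71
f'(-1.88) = -8.52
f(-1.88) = -1.05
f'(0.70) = 1.80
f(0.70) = -9.72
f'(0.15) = -0.40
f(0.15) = -10.10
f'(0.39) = 0.56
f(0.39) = -10.09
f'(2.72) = 9.88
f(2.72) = 2.08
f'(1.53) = 5.12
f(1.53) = -6.85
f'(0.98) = 2.92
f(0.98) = -9.06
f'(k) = 4*k - 1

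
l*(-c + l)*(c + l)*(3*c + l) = -3*c^3*l - c^2*l^2 + 3*c*l^3 + l^4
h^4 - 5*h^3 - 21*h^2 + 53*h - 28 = (h - 7)*(h - 1)^2*(h + 4)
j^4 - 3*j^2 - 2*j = j*(j - 2)*(j + 1)^2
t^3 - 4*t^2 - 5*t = t*(t - 5)*(t + 1)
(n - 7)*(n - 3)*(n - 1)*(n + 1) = n^4 - 10*n^3 + 20*n^2 + 10*n - 21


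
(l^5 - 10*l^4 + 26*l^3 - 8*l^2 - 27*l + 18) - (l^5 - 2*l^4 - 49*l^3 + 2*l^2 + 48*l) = -8*l^4 + 75*l^3 - 10*l^2 - 75*l + 18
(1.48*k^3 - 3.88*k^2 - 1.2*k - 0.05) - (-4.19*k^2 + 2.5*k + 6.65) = 1.48*k^3 + 0.31*k^2 - 3.7*k - 6.7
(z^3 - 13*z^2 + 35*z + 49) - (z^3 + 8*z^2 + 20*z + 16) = -21*z^2 + 15*z + 33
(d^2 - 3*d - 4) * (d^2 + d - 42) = d^4 - 2*d^3 - 49*d^2 + 122*d + 168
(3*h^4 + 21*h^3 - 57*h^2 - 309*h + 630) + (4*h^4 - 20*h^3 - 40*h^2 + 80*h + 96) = 7*h^4 + h^3 - 97*h^2 - 229*h + 726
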